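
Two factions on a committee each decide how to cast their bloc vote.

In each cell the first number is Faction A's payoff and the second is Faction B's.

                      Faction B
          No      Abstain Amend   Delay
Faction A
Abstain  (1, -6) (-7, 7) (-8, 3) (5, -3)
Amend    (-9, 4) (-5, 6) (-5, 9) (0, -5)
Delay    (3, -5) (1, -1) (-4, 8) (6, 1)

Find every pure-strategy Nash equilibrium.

For each player, find the best response to each opponent profile; mutual best responses are the pure NE.
Faction A against No: payoffs 1, -9, 3 → best response Delay.
Faction A against Abstain: payoffs -7, -5, 1 → best response Delay.
Faction A against Amend: payoffs -8, -5, -4 → best response Delay.
Faction A against Delay: payoffs 5, 0, 6 → best response Delay.
Faction B against Abstain: payoffs -6, 7, 3, -3 → best response Abstain.
Faction B against Amend: payoffs 4, 6, 9, -5 → best response Amend.
Faction B against Delay: payoffs -5, -1, 8, 1 → best response Amend.
Mutual best responses: (Delay, Amend).

The unique pure-strategy Nash equilibrium is (Delay, Amend).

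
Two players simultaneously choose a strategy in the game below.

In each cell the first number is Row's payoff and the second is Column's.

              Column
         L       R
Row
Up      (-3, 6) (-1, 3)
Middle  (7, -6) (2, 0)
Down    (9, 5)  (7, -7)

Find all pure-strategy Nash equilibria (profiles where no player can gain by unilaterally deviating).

Pure NE: (Down, L)

(Up, L): Row can switch to Middle (-3 → 7). Not NE.
(Up, R): Row can switch to Middle (-1 → 2). Not NE.
(Middle, L): Row can switch to Down (7 → 9). Not NE.
(Middle, R): Row can switch to Down (2 → 7). Not NE.
(Down, L): Row gets 9, best alternative 7; Column gets 5, best alternative -7. No profitable deviation — NE.
(Down, R): Column can switch to L (-7 → 5). Not NE.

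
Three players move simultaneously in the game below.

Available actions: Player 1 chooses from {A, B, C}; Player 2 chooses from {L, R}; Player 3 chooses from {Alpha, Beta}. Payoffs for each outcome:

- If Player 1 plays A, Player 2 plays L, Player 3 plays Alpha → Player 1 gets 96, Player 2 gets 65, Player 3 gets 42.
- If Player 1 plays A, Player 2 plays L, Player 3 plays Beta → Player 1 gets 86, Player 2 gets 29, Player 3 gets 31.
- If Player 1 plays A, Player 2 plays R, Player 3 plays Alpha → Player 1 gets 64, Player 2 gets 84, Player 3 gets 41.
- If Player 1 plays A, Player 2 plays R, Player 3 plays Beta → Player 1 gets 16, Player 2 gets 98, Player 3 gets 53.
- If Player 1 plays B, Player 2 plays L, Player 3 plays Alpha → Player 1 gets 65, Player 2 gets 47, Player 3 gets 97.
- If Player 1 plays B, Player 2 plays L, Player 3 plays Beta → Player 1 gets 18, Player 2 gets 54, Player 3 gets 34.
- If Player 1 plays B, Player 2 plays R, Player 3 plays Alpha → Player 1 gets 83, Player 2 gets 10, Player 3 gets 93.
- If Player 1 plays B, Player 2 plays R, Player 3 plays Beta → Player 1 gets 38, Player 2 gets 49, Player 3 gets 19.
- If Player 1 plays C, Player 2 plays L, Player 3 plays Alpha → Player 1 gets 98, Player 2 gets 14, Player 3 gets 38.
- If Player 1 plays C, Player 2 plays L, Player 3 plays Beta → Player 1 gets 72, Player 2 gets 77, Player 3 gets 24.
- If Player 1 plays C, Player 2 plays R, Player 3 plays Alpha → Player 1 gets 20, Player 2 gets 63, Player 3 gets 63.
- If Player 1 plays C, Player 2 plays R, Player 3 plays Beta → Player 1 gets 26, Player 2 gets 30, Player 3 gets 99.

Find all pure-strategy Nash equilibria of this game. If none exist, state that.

No pure-strategy Nash equilibrium.

Check each profile: it is a Nash equilibrium iff no player can strictly gain by switching unilaterally.
(A, L, Alpha): Player 1 can switch to C (96 → 98). Not NE.
(A, L, Beta): Player 2 can switch to R (29 → 98). Not NE.
(A, R, Alpha): Player 1 can switch to B (64 → 83). Not NE.
(A, R, Beta): Player 1 can switch to B (16 → 38). Not NE.
(B, L, Alpha): Player 1 can switch to A (65 → 96). Not NE.
(B, L, Beta): Player 1 can switch to A (18 → 86). Not NE.
(B, R, Alpha): Player 2 can switch to L (10 → 47). Not NE.
(B, R, Beta): Player 2 can switch to L (49 → 54). Not NE.
(The remaining 4 profiles each have a profitable deviation by the same check.)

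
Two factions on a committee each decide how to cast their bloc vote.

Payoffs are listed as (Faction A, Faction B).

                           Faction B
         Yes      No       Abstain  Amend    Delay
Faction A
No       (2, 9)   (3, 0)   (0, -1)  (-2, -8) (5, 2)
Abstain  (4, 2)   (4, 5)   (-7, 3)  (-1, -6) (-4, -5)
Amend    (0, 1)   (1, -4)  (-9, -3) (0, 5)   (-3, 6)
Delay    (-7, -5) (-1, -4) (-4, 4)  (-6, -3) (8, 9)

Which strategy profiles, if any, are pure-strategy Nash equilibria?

Faction A against Yes: payoffs 2, 4, 0, -7 → best response Abstain.
Faction A against No: payoffs 3, 4, 1, -1 → best response Abstain.
Faction A against Abstain: payoffs 0, -7, -9, -4 → best response No.
Faction A against Amend: payoffs -2, -1, 0, -6 → best response Amend.
Faction A against Delay: payoffs 5, -4, -3, 8 → best response Delay.
Faction B against No: payoffs 9, 0, -1, -8, 2 → best response Yes.
Faction B against Abstain: payoffs 2, 5, 3, -6, -5 → best response No.
Faction B against Amend: payoffs 1, -4, -3, 5, 6 → best response Delay.
Faction B against Delay: payoffs -5, -4, 4, -3, 9 → best response Delay.
Mutual best responses: (Abstain, No); (Delay, Delay).

Pure-strategy Nash equilibria: (Abstain, No), (Delay, Delay)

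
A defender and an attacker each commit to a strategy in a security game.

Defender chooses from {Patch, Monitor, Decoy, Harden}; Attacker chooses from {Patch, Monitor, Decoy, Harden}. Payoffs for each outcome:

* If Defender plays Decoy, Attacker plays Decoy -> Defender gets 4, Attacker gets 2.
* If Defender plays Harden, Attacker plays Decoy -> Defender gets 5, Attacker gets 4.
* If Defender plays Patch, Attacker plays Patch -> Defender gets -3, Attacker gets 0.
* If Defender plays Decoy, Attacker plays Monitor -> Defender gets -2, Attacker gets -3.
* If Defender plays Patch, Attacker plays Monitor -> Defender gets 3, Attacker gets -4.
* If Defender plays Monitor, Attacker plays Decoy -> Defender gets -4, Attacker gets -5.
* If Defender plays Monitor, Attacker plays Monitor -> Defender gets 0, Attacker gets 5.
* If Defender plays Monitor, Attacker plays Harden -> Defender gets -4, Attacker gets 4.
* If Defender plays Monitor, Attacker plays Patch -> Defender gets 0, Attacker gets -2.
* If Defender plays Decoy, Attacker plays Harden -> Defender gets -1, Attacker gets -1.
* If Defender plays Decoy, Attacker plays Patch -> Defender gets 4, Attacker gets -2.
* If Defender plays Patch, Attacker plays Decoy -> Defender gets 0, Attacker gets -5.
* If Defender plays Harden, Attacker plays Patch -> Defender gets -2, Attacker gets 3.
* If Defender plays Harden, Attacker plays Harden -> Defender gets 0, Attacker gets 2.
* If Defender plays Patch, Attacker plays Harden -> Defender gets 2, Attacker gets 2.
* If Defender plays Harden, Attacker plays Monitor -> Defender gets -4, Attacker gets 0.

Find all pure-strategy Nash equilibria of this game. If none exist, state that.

(Patch, Harden), (Harden, Decoy)

Check each profile: it is a Nash equilibrium iff no player can strictly gain by switching unilaterally.
(Patch, Patch): Defender can switch to Monitor (-3 → 0). Not NE.
(Patch, Monitor): Attacker can switch to Patch (-4 → 0). Not NE.
(Patch, Decoy): Defender can switch to Decoy (0 → 4). Not NE.
(Patch, Harden): Defender gets 2, best alternative 0; Attacker gets 2, best alternative 0. No profitable deviation — NE.
(Monitor, Patch): Defender can switch to Decoy (0 → 4). Not NE.
(Monitor, Monitor): Defender can switch to Patch (0 → 3). Not NE.
(Monitor, Decoy): Defender can switch to Patch (-4 → 0). Not NE.
(Monitor, Harden): Defender can switch to Patch (-4 → 2). Not NE.
(Decoy, Patch): Attacker can switch to Decoy (-2 → 2). Not NE.
(Decoy, Monitor): Defender can switch to Patch (-2 → 3). Not NE.
(Decoy, Decoy): Defender can switch to Harden (4 → 5). Not NE.
(Harden, Decoy): Defender gets 5, best alternative 4; Attacker gets 4, best alternative 3. No profitable deviation — NE.
(The remaining 4 profiles each have a profitable deviation by the same check.)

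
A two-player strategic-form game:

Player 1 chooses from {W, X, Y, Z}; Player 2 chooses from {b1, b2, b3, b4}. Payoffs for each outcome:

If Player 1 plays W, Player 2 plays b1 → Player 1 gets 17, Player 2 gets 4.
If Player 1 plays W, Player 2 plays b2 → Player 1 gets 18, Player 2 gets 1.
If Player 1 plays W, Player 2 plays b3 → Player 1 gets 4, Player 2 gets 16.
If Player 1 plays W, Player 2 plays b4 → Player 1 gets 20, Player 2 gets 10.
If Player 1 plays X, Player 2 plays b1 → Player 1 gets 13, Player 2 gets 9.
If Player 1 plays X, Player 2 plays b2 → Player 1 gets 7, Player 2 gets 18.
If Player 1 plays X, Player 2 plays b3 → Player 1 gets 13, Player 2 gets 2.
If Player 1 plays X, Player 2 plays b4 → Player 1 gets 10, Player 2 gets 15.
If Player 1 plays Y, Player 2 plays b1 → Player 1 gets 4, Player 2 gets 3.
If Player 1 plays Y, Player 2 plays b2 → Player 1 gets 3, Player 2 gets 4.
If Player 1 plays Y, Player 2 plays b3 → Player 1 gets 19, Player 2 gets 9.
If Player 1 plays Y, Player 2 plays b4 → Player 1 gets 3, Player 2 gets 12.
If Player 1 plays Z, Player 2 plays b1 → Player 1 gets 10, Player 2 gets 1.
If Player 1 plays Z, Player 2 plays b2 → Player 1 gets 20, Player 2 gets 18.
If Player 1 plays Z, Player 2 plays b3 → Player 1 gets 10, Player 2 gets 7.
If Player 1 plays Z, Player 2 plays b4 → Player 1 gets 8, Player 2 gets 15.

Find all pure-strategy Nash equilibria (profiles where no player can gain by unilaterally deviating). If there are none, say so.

(W, b1): Player 2 can switch to b3 (4 → 16). Not NE.
(W, b2): Player 1 can switch to Z (18 → 20). Not NE.
(W, b3): Player 1 can switch to X (4 → 13). Not NE.
(W, b4): Player 2 can switch to b3 (10 → 16). Not NE.
(X, b1): Player 1 can switch to W (13 → 17). Not NE.
(X, b2): Player 1 can switch to W (7 → 18). Not NE.
(Z, b2): Player 1 gets 20, best alternative 18; Player 2 gets 18, best alternative 15. No profitable deviation — NE.
(The remaining 9 profiles each have a profitable deviation by the same check.)

Pure NE: (Z, b2)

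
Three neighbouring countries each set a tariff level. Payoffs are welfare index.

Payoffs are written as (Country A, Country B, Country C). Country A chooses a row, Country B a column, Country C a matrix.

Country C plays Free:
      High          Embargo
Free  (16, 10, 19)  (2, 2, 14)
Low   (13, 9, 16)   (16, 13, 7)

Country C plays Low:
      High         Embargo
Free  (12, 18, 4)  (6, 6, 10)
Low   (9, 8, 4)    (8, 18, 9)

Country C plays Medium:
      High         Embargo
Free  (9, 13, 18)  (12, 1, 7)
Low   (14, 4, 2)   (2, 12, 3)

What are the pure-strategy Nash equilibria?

Country A against (High, Free): payoffs 16, 13 → best response Free.
Country A against (High, Low): payoffs 12, 9 → best response Free.
Country A against (High, Medium): payoffs 9, 14 → best response Low.
Country A against (Embargo, Free): payoffs 2, 16 → best response Low.
Country A against (Embargo, Low): payoffs 6, 8 → best response Low.
Country A against (Embargo, Medium): payoffs 12, 2 → best response Free.
Country B against (Free, Free): payoffs 10, 2 → best response High.
Country B against (Free, Low): payoffs 18, 6 → best response High.
Country B against (Free, Medium): payoffs 13, 1 → best response High.
Country B against (Low, Free): payoffs 9, 13 → best response Embargo.
Country B against (Low, Low): payoffs 8, 18 → best response Embargo.
Country B against (Low, Medium): payoffs 4, 12 → best response Embargo.
Country C against (Free, High): payoffs 19, 4, 18 → best response Free.
Country C against (Free, Embargo): payoffs 14, 10, 7 → best response Free.
Country C against (Low, High): payoffs 16, 4, 2 → best response Free.
Country C against (Low, Embargo): payoffs 7, 9, 3 → best response Low.
Mutual best responses: (Free, High, Free); (Low, Embargo, Low).

Pure-strategy Nash equilibria: (Free, High, Free), (Low, Embargo, Low)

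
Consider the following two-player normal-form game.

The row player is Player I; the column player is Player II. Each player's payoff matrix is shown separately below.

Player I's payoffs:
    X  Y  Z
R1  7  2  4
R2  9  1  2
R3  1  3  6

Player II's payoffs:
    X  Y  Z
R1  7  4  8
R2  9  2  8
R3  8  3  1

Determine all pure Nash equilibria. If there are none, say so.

For each strategy profile, look for a profitable unilateral deviation.
(R1, X): Player I can switch to R2 (7 → 9). Not NE.
(R1, Y): Player I can switch to R3 (2 → 3). Not NE.
(R1, Z): Player I can switch to R3 (4 → 6). Not NE.
(R2, X): Player I gets 9, best alternative 7; Player II gets 9, best alternative 8. No profitable deviation — NE.
(R2, Y): Player I can switch to R1 (1 → 2). Not NE.
(R2, Z): Player I can switch to R1 (2 → 4). Not NE.
(R3, X): Player I can switch to R1 (1 → 7). Not NE.
(R3, Y): Player II can switch to X (3 → 8). Not NE.
(R3, Z): Player II can switch to X (1 → 8). Not NE.

(R2, X)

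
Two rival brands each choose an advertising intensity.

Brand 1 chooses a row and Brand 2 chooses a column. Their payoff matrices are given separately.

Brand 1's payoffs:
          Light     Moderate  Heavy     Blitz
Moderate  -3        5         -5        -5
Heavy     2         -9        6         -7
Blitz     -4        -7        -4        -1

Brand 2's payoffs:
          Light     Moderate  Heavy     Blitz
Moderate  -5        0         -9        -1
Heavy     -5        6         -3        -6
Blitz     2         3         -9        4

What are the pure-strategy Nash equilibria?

Brand 1 against Light: payoffs -3, 2, -4 → best response Heavy.
Brand 1 against Moderate: payoffs 5, -9, -7 → best response Moderate.
Brand 1 against Heavy: payoffs -5, 6, -4 → best response Heavy.
Brand 1 against Blitz: payoffs -5, -7, -1 → best response Blitz.
Brand 2 against Moderate: payoffs -5, 0, -9, -1 → best response Moderate.
Brand 2 against Heavy: payoffs -5, 6, -3, -6 → best response Moderate.
Brand 2 against Blitz: payoffs 2, 3, -9, 4 → best response Blitz.
Mutual best responses: (Moderate, Moderate); (Blitz, Blitz).

Pure-strategy Nash equilibria: (Moderate, Moderate) and (Blitz, Blitz)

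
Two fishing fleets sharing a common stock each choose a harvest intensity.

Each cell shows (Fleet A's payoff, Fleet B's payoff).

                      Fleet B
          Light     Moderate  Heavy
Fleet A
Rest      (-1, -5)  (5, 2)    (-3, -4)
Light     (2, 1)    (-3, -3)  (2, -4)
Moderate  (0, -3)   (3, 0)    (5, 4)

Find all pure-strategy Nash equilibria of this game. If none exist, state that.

The pure Nash equilibria are (Rest, Moderate), (Light, Light), (Moderate, Heavy).

(Rest, Light): Fleet A can switch to Light (-1 → 2). Not NE.
(Rest, Moderate): Fleet A gets 5, best alternative 3; Fleet B gets 2, best alternative -4. No profitable deviation — NE.
(Rest, Heavy): Fleet A can switch to Light (-3 → 2). Not NE.
(Light, Light): Fleet A gets 2, best alternative 0; Fleet B gets 1, best alternative -3. No profitable deviation — NE.
(Light, Moderate): Fleet A can switch to Rest (-3 → 5). Not NE.
(Light, Heavy): Fleet A can switch to Moderate (2 → 5). Not NE.
(Moderate, Light): Fleet A can switch to Light (0 → 2). Not NE.
(Moderate, Moderate): Fleet A can switch to Rest (3 → 5). Not NE.
(Moderate, Heavy): Fleet A gets 5, best alternative 2; Fleet B gets 4, best alternative 0. No profitable deviation — NE.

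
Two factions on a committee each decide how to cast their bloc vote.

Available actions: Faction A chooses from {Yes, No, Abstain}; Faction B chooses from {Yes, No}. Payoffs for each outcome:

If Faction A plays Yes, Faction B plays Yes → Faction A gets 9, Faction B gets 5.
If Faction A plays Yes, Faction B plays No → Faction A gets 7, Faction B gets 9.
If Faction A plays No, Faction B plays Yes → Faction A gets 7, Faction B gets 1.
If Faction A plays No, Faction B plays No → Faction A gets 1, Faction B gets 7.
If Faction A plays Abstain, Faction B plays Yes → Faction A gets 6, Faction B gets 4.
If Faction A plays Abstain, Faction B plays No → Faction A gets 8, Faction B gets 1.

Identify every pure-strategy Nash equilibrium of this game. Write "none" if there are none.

Faction A against Yes: payoffs 9, 7, 6 → best response Yes.
Faction A against No: payoffs 7, 1, 8 → best response Abstain.
Faction B against Yes: payoffs 5, 9 → best response No.
Faction B against No: payoffs 1, 7 → best response No.
Faction B against Abstain: payoffs 4, 1 → best response Yes.
No profile is a mutual best response for all players.

This game has no pure Nash equilibrium.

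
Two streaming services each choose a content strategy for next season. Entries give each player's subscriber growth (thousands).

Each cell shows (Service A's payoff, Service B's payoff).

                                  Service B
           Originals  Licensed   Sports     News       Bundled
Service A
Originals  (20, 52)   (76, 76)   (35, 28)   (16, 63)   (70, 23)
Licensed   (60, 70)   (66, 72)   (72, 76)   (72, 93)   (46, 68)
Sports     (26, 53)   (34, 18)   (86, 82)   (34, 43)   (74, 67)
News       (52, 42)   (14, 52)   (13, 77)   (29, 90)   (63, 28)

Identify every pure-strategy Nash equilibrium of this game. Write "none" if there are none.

Pure-strategy Nash equilibria: (Originals, Licensed), (Licensed, News), (Sports, Sports)

For each strategy profile, look for a profitable unilateral deviation.
(Originals, Originals): Service A can switch to Licensed (20 → 60). Not NE.
(Originals, Licensed): Service A gets 76, best alternative 66; Service B gets 76, best alternative 63. No profitable deviation — NE.
(Originals, Sports): Service A can switch to Licensed (35 → 72). Not NE.
(Originals, News): Service A can switch to Licensed (16 → 72). Not NE.
(Originals, Bundled): Service A can switch to Sports (70 → 74). Not NE.
(Licensed, Originals): Service B can switch to Licensed (70 → 72). Not NE.
(Licensed, Licensed): Service A can switch to Originals (66 → 76). Not NE.
(Licensed, Sports): Service A can switch to Sports (72 → 86). Not NE.
(Licensed, News): Service A gets 72, best alternative 34; Service B gets 93, best alternative 76. No profitable deviation — NE.
(Licensed, Bundled): Service A can switch to Originals (46 → 70). Not NE.
(Sports, Sports): Service A gets 86, best alternative 72; Service B gets 82, best alternative 67. No profitable deviation — NE.
(The remaining 9 profiles each have a profitable deviation by the same check.)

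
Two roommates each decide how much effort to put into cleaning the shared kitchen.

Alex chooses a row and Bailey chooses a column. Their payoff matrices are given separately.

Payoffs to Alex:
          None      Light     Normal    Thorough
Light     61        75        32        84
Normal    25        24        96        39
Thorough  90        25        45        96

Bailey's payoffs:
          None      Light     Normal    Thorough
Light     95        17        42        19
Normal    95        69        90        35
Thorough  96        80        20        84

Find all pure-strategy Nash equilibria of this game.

(Light, None): Alex can switch to Thorough (61 → 90). Not NE.
(Light, Light): Bailey can switch to None (17 → 95). Not NE.
(Light, Normal): Alex can switch to Normal (32 → 96). Not NE.
(Light, Thorough): Alex can switch to Thorough (84 → 96). Not NE.
(Normal, None): Alex can switch to Light (25 → 61). Not NE.
(Normal, Light): Alex can switch to Light (24 → 75). Not NE.
(Normal, Normal): Bailey can switch to None (90 → 95). Not NE.
(Normal, Thorough): Alex can switch to Light (39 → 84). Not NE.
(Thorough, None): Alex gets 90, best alternative 61; Bailey gets 96, best alternative 84. No profitable deviation — NE.
(Thorough, Light): Alex can switch to Light (25 → 75). Not NE.
(Thorough, Normal): Alex can switch to Normal (45 → 96). Not NE.
(The remaining 1 profile has a profitable deviation by the same check.)

Pure NE: (Thorough, None)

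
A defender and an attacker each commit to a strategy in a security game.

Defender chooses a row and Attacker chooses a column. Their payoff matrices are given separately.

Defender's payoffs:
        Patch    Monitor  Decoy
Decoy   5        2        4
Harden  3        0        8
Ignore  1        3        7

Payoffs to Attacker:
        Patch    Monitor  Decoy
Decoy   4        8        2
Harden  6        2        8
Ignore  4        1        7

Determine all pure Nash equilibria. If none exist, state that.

The unique pure-strategy Nash equilibrium is (Harden, Decoy).

For each strategy profile, look for a profitable unilateral deviation.
(Decoy, Patch): Attacker can switch to Monitor (4 → 8). Not NE.
(Decoy, Monitor): Defender can switch to Ignore (2 → 3). Not NE.
(Decoy, Decoy): Defender can switch to Harden (4 → 8). Not NE.
(Harden, Patch): Defender can switch to Decoy (3 → 5). Not NE.
(Harden, Monitor): Defender can switch to Decoy (0 → 2). Not NE.
(Harden, Decoy): Defender gets 8, best alternative 7; Attacker gets 8, best alternative 6. No profitable deviation — NE.
(Ignore, Patch): Defender can switch to Decoy (1 → 5). Not NE.
(Ignore, Monitor): Attacker can switch to Patch (1 → 4). Not NE.
(Ignore, Decoy): Defender can switch to Harden (7 → 8). Not NE.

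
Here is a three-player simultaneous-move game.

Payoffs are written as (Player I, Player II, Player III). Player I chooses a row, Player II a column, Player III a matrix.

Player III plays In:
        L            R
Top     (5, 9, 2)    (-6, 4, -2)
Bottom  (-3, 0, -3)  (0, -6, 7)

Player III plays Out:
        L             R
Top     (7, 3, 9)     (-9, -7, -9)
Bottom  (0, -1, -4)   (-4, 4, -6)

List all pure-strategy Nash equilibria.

(Top, L, In): Player III can switch to Out (2 → 9). Not NE.
(Top, L, Out): Player I gets 7, best alternative 0; Player II gets 3, best alternative -7; Player III gets 9, best alternative 2. No profitable deviation — NE.
(Top, R, In): Player I can switch to Bottom (-6 → 0). Not NE.
(Top, R, Out): Player I can switch to Bottom (-9 → -4). Not NE.
(Bottom, L, In): Player I can switch to Top (-3 → 5). Not NE.
(Bottom, L, Out): Player I can switch to Top (0 → 7). Not NE.
(Bottom, R, In): Player II can switch to L (-6 → 0). Not NE.
(Bottom, R, Out): Player III can switch to In (-6 → 7). Not NE.

Pure NE: (Top, L, Out)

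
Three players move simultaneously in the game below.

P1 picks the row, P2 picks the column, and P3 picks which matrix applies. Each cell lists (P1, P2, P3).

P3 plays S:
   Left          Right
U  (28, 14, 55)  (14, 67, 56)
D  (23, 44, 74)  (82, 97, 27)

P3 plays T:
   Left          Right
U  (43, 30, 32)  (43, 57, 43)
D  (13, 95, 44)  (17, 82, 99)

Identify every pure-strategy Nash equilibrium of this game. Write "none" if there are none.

none

Mark each player's best response to every combination of opponents' strategies; a profile where every player is best-responding is a pure Nash equilibrium.
P1 against (Left, S): payoffs 28, 23 → best response U.
P1 against (Left, T): payoffs 43, 13 → best response U.
P1 against (Right, S): payoffs 14, 82 → best response D.
P1 against (Right, T): payoffs 43, 17 → best response U.
P2 against (U, S): payoffs 14, 67 → best response Right.
P2 against (U, T): payoffs 30, 57 → best response Right.
P2 against (D, S): payoffs 44, 97 → best response Right.
P2 against (D, T): payoffs 95, 82 → best response Left.
P3 against (U, Left): payoffs 55, 32 → best response S.
P3 against (U, Right): payoffs 56, 43 → best response S.
P3 against (D, Left): payoffs 74, 44 → best response S.
P3 against (D, Right): payoffs 27, 99 → best response T.
No profile is a mutual best response for all players.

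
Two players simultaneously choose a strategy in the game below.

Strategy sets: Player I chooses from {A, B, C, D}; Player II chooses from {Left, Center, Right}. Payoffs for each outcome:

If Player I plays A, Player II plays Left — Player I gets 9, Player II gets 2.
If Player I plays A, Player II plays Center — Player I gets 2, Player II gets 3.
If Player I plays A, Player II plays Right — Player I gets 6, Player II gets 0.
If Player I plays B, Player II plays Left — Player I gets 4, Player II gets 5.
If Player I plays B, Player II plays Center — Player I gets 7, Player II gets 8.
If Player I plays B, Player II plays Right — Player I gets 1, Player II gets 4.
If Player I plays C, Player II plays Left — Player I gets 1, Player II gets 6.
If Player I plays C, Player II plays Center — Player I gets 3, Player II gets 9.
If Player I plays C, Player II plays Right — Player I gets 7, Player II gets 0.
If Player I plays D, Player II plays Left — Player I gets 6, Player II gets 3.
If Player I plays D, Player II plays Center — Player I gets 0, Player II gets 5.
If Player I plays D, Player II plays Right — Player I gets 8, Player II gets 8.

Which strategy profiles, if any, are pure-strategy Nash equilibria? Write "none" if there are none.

The pure Nash equilibria are (B, Center); (D, Right).

(A, Left): Player II can switch to Center (2 → 3). Not NE.
(A, Center): Player I can switch to B (2 → 7). Not NE.
(A, Right): Player I can switch to C (6 → 7). Not NE.
(B, Left): Player I can switch to A (4 → 9). Not NE.
(B, Center): Player I gets 7, best alternative 3; Player II gets 8, best alternative 5. No profitable deviation — NE.
(B, Right): Player I can switch to A (1 → 6). Not NE.
(C, Left): Player I can switch to A (1 → 9). Not NE.
(C, Center): Player I can switch to B (3 → 7). Not NE.
(C, Right): Player I can switch to D (7 → 8). Not NE.
(D, Right): Player I gets 8, best alternative 7; Player II gets 8, best alternative 5. No profitable deviation — NE.
(The remaining 2 profiles each have a profitable deviation by the same check.)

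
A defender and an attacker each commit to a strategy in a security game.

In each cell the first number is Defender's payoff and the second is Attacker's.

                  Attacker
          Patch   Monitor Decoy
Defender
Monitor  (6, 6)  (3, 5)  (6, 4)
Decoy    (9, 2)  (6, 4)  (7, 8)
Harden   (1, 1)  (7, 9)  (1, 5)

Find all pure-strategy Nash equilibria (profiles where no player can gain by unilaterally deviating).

(Decoy, Decoy), (Harden, Monitor)

(Monitor, Patch): Defender can switch to Decoy (6 → 9). Not NE.
(Monitor, Monitor): Defender can switch to Decoy (3 → 6). Not NE.
(Monitor, Decoy): Defender can switch to Decoy (6 → 7). Not NE.
(Decoy, Patch): Attacker can switch to Monitor (2 → 4). Not NE.
(Decoy, Monitor): Defender can switch to Harden (6 → 7). Not NE.
(Decoy, Decoy): Defender gets 7, best alternative 6; Attacker gets 8, best alternative 4. No profitable deviation — NE.
(Harden, Patch): Defender can switch to Monitor (1 → 6). Not NE.
(Harden, Monitor): Defender gets 7, best alternative 6; Attacker gets 9, best alternative 5. No profitable deviation — NE.
(Harden, Decoy): Defender can switch to Monitor (1 → 6). Not NE.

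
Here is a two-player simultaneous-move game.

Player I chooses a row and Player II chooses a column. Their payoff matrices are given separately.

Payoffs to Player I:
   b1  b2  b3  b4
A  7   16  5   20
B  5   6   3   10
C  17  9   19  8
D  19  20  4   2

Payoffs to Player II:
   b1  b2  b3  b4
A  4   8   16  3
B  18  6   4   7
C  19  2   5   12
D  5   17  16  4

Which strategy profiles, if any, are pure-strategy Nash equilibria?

(A, b1): Player I can switch to C (7 → 17). Not NE.
(A, b2): Player I can switch to D (16 → 20). Not NE.
(A, b3): Player I can switch to C (5 → 19). Not NE.
(A, b4): Player II can switch to b1 (3 → 4). Not NE.
(B, b1): Player I can switch to A (5 → 7). Not NE.
(B, b2): Player I can switch to A (6 → 16). Not NE.
(B, b3): Player I can switch to A (3 → 5). Not NE.
(B, b4): Player I can switch to A (10 → 20). Not NE.
(C, b1): Player I can switch to D (17 → 19). Not NE.
(C, b2): Player I can switch to A (9 → 16). Not NE.
(C, b3): Player II can switch to b1 (5 → 19). Not NE.
(C, b4): Player I can switch to A (8 → 20). Not NE.
(D, b2): Player I gets 20, best alternative 16; Player II gets 17, best alternative 16. No profitable deviation — NE.
(The remaining 3 profiles each have a profitable deviation by the same check.)

The unique pure-strategy Nash equilibrium is (D, b2).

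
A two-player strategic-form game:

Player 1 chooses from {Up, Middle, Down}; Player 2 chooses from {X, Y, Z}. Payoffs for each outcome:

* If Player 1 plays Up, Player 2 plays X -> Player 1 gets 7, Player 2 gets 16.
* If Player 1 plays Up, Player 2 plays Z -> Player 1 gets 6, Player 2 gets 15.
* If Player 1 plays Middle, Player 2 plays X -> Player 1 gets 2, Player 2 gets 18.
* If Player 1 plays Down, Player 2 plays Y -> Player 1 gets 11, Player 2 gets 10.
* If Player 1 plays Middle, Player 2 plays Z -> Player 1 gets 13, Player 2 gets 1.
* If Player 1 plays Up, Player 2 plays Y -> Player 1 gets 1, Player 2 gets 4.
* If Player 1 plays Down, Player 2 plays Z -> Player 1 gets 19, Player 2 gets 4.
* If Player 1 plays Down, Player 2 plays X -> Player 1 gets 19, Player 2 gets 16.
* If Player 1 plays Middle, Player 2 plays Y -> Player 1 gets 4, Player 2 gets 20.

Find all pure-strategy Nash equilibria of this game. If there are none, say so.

Mark each player's best response to every combination of opponents' strategies; a profile where every player is best-responding is a pure Nash equilibrium.
Player 1 against X: payoffs 7, 2, 19 → best response Down.
Player 1 against Y: payoffs 1, 4, 11 → best response Down.
Player 1 against Z: payoffs 6, 13, 19 → best response Down.
Player 2 against Up: payoffs 16, 4, 15 → best response X.
Player 2 against Middle: payoffs 18, 20, 1 → best response Y.
Player 2 against Down: payoffs 16, 10, 4 → best response X.
Mutual best responses: (Down, X).

The unique pure-strategy Nash equilibrium is (Down, X).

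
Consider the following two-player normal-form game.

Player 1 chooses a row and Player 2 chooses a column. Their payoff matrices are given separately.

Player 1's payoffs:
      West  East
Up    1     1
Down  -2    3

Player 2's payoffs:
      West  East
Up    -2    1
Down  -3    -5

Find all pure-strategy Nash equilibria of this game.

Player 1 against West: payoffs 1, -2 → best response Up.
Player 1 against East: payoffs 1, 3 → best response Down.
Player 2 against Up: payoffs -2, 1 → best response East.
Player 2 against Down: payoffs -3, -5 → best response West.
No profile is a mutual best response for all players.

There is no pure-strategy Nash equilibrium.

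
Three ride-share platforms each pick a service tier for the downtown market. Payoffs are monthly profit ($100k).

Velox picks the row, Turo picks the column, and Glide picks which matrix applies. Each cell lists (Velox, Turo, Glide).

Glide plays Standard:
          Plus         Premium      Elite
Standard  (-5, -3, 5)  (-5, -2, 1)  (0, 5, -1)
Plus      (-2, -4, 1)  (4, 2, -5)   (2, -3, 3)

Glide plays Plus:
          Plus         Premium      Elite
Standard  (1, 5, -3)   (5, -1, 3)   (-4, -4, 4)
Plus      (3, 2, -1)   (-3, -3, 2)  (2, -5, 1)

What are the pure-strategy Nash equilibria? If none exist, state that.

For each player, find the best response to each opponent profile; mutual best responses are the pure NE.
Velox against (Plus, Standard): payoffs -5, -2 → best response Plus.
Velox against (Plus, Plus): payoffs 1, 3 → best response Plus.
Velox against (Premium, Standard): payoffs -5, 4 → best response Plus.
Velox against (Premium, Plus): payoffs 5, -3 → best response Standard.
Velox against (Elite, Standard): payoffs 0, 2 → best response Plus.
Velox against (Elite, Plus): payoffs -4, 2 → best response Plus.
Turo against (Standard, Standard): payoffs -3, -2, 5 → best response Elite.
Turo against (Standard, Plus): payoffs 5, -1, -4 → best response Plus.
Turo against (Plus, Standard): payoffs -4, 2, -3 → best response Premium.
Turo against (Plus, Plus): payoffs 2, -3, -5 → best response Plus.
Glide against (Standard, Plus): payoffs 5, -3 → best response Standard.
Glide against (Standard, Premium): payoffs 1, 3 → best response Plus.
Glide against (Standard, Elite): payoffs -1, 4 → best response Plus.
Glide against (Plus, Plus): payoffs 1, -1 → best response Standard.
Glide against (Plus, Premium): payoffs -5, 2 → best response Plus.
Glide against (Plus, Elite): payoffs 3, 1 → best response Standard.
No profile is a mutual best response for all players.

No pure-strategy Nash equilibrium.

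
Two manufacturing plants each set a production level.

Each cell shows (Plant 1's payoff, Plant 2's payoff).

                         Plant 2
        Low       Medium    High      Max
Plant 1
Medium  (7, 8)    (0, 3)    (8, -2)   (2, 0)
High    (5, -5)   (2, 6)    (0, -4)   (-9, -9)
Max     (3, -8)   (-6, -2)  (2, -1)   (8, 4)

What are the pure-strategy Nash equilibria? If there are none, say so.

(Medium, Low), (High, Medium), (Max, Max)

(Medium, Low): Plant 1 gets 7, best alternative 5; Plant 2 gets 8, best alternative 3. No profitable deviation — NE.
(Medium, Medium): Plant 1 can switch to High (0 → 2). Not NE.
(Medium, High): Plant 2 can switch to Low (-2 → 8). Not NE.
(Medium, Max): Plant 1 can switch to Max (2 → 8). Not NE.
(High, Low): Plant 1 can switch to Medium (5 → 7). Not NE.
(High, Medium): Plant 1 gets 2, best alternative 0; Plant 2 gets 6, best alternative -4. No profitable deviation — NE.
(High, High): Plant 1 can switch to Medium (0 → 8). Not NE.
(High, Max): Plant 1 can switch to Medium (-9 → 2). Not NE.
(Max, Low): Plant 1 can switch to Medium (3 → 7). Not NE.
(Max, Medium): Plant 1 can switch to Medium (-6 → 0). Not NE.
(Max, High): Plant 1 can switch to Medium (2 → 8). Not NE.
(Max, Max): Plant 1 gets 8, best alternative 2; Plant 2 gets 4, best alternative -1. No profitable deviation — NE.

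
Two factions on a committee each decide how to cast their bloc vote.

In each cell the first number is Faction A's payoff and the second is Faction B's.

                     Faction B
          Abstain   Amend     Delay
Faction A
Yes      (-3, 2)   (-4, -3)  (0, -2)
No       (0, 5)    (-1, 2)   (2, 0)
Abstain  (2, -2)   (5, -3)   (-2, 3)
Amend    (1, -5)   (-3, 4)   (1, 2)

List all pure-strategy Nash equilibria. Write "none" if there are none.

Mark each player's best response to every combination of opponents' strategies; a profile where every player is best-responding is a pure Nash equilibrium.
Faction A against Abstain: payoffs -3, 0, 2, 1 → best response Abstain.
Faction A against Amend: payoffs -4, -1, 5, -3 → best response Abstain.
Faction A against Delay: payoffs 0, 2, -2, 1 → best response No.
Faction B against Yes: payoffs 2, -3, -2 → best response Abstain.
Faction B against No: payoffs 5, 2, 0 → best response Abstain.
Faction B against Abstain: payoffs -2, -3, 3 → best response Delay.
Faction B against Amend: payoffs -5, 4, 2 → best response Amend.
No profile is a mutual best response for all players.

This game has no pure Nash equilibrium.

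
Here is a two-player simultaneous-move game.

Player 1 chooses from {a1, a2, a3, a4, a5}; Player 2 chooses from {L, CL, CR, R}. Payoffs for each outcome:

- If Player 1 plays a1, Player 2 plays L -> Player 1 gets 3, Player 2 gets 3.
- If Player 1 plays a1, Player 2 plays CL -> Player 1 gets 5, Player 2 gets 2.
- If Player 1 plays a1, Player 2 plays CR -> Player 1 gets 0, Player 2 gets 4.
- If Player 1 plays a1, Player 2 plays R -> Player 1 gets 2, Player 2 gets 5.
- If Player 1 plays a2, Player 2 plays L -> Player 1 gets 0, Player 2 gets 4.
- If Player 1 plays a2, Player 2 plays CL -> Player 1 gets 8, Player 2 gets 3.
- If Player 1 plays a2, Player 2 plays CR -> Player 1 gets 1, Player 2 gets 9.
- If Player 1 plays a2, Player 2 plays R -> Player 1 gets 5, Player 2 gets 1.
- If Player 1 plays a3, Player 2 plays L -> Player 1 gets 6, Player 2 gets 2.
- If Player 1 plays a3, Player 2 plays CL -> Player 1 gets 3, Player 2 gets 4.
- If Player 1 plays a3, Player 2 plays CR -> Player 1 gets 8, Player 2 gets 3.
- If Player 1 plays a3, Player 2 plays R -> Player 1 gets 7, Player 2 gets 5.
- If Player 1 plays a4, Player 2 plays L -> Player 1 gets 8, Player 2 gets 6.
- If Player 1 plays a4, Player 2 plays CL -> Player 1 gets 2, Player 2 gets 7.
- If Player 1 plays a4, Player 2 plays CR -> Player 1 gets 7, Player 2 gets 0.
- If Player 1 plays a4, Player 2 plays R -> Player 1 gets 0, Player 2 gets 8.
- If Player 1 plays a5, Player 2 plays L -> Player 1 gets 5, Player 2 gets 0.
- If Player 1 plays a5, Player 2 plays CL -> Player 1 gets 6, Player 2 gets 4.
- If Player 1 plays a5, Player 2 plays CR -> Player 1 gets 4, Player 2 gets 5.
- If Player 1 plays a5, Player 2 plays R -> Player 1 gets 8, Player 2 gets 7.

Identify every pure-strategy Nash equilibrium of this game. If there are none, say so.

Check each profile: it is a Nash equilibrium iff no player can strictly gain by switching unilaterally.
(a1, L): Player 1 can switch to a3 (3 → 6). Not NE.
(a1, CL): Player 1 can switch to a2 (5 → 8). Not NE.
(a1, CR): Player 1 can switch to a2 (0 → 1). Not NE.
(a1, R): Player 1 can switch to a2 (2 → 5). Not NE.
(a2, L): Player 1 can switch to a1 (0 → 3). Not NE.
(a2, CL): Player 2 can switch to L (3 → 4). Not NE.
(a5, R): Player 1 gets 8, best alternative 7; Player 2 gets 7, best alternative 5. No profitable deviation — NE.
(The remaining 13 profiles each have a profitable deviation by the same check.)

The unique pure-strategy Nash equilibrium is (a5, R).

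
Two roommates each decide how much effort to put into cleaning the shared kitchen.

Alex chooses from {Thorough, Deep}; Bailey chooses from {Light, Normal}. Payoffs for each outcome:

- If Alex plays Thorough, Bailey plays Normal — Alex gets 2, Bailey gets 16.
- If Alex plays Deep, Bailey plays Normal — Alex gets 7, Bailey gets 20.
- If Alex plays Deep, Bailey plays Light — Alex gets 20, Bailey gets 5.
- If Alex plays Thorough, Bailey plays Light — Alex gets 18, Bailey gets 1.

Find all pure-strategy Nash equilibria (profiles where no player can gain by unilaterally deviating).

Alex against Light: payoffs 18, 20 → best response Deep.
Alex against Normal: payoffs 2, 7 → best response Deep.
Bailey against Thorough: payoffs 1, 16 → best response Normal.
Bailey against Deep: payoffs 5, 20 → best response Normal.
Mutual best responses: (Deep, Normal).

(Deep, Normal)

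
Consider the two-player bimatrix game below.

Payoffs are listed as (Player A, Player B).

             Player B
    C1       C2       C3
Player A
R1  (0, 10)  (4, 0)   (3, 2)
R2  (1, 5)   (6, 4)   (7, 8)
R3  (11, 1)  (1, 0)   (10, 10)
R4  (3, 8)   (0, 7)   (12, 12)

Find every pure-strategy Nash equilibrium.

Pure NE: (R4, C3)

Player A against C1: payoffs 0, 1, 11, 3 → best response R3.
Player A against C2: payoffs 4, 6, 1, 0 → best response R2.
Player A against C3: payoffs 3, 7, 10, 12 → best response R4.
Player B against R1: payoffs 10, 0, 2 → best response C1.
Player B against R2: payoffs 5, 4, 8 → best response C3.
Player B against R3: payoffs 1, 0, 10 → best response C3.
Player B against R4: payoffs 8, 7, 12 → best response C3.
Mutual best responses: (R4, C3).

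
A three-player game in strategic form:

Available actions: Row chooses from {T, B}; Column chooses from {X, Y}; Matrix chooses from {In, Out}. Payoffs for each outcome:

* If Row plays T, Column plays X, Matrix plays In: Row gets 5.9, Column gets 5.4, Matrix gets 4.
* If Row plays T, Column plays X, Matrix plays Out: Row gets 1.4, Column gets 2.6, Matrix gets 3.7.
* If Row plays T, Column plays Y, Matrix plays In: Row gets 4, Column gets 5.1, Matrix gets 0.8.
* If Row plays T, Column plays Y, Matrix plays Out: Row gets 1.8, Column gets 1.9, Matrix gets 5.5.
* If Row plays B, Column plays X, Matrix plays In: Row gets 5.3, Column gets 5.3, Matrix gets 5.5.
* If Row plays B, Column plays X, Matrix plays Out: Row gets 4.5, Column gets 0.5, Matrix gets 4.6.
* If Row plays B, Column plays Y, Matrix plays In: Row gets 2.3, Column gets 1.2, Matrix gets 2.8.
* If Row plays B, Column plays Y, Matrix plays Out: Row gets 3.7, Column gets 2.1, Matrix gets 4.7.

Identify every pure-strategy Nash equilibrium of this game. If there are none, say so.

For each strategy profile, look for a profitable unilateral deviation.
(T, X, In): Row gets 5.9, best alternative 5.3; Column gets 5.4, best alternative 5.1; Matrix gets 4, best alternative 3.7. No profitable deviation — NE.
(T, X, Out): Row can switch to B (1.4 → 4.5). Not NE.
(T, Y, In): Column can switch to X (5.1 → 5.4). Not NE.
(T, Y, Out): Row can switch to B (1.8 → 3.7). Not NE.
(B, X, In): Row can switch to T (5.3 → 5.9). Not NE.
(B, X, Out): Column can switch to Y (0.5 → 2.1). Not NE.
(B, Y, In): Row can switch to T (2.3 → 4). Not NE.
(B, Y, Out): Row gets 3.7, best alternative 1.8; Column gets 2.1, best alternative 0.5; Matrix gets 4.7, best alternative 2.8. No profitable deviation — NE.

Pure-strategy Nash equilibria: (T, X, In), (B, Y, Out)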